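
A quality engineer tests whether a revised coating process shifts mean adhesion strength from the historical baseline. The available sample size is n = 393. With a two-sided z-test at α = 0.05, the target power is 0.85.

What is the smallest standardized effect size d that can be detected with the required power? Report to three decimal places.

Need Φ(δ − 1.960) = 0.85, so δ = 1.960 + 1.036 = 2.996.
(Lower-tail contribution to power is negligible for δ > 0.)
δ = d·√n ⇒ d = δ/√n = 2.996/√393 = 0.1511.

d ≈ 0.151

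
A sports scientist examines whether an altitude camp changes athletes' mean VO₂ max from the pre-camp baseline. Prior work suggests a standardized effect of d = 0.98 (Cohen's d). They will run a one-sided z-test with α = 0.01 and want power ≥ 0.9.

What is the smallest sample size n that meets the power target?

n = 14

Set Φ(δ − 2.326) = 0.9; then δ − 2.326 = Φ⁻¹(0.9) = 1.282, giving δ = 3.608.
δ = d·√n ⇒ n = (δ/d)² = (3.608 / 0.98)² = 13.55.
Rounding up, n = 14.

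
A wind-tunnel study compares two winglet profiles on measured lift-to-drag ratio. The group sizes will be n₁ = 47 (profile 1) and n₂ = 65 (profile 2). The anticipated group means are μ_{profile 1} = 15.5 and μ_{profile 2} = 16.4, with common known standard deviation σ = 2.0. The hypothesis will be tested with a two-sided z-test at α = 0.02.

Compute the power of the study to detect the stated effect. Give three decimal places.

Standardized effect: d = |μ_{profile 1} − μ_{profile 2}| / σ = |15.5 − 16.4| / 2.0 = 0.4500
Noncentrality parameter: δ = d / √(1/n₁ + 1/n₂) = 0.4500 / √(1/47 + 1/65) = 2.3502
Critical value for a two-sided test at α = 0.02: z_{α/2} = 2.326.
Power = Φ(δ − 2.326) + Φ(−δ − 2.326) = Φ(0.024) + Φ(-4.677) = 0.5095 + 0.0000 = 0.5095.

Power ≈ 0.510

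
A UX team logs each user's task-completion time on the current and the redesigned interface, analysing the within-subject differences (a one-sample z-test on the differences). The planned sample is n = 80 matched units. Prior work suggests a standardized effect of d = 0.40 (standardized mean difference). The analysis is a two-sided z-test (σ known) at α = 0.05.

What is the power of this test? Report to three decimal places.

Noncentrality parameter: δ = d·√n = 0.40 × √80 = 3.5777
Two-sided α = 0.05 → critical value z_{0.025} = 1.960.
Power = Φ(δ − 1.960) + Φ(−δ − 1.960) = Φ(1.618) + Φ(-5.538) = 0.9471 + 0.0000 = 0.9471.

Power ≈ 0.947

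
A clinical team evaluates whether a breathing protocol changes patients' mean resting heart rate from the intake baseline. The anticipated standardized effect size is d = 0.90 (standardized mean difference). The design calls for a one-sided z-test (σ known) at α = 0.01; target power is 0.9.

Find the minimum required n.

For power 0.9 need Φ(δ − z_{0.01}) = 0.9, so δ = z_{0.01} + z_{0.10} = 2.326 + 1.282 = 3.608.
δ = d·√n ⇒ n = (δ/d)² = (3.608 / 0.90)² = 16.07.
Rounding up, n = 17.

n = 17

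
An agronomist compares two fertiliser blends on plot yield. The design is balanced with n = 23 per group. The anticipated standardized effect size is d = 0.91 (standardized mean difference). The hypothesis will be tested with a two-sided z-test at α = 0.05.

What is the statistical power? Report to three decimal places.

Power ≈ 0.870

Noncentrality parameter: δ = d·√(n/2) = 0.91 × √(23/2) = 3.0860
Two-sided α = 0.05 → critical value z_{0.025} = 1.960.
Power = Φ(δ − 1.960) + Φ(−δ − 1.960) = Φ(1.126) + Φ(-5.046) = 0.8699 + 0.0000 = 0.8699.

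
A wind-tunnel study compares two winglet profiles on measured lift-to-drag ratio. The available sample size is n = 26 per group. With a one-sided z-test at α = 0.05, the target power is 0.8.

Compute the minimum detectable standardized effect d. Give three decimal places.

d ≈ 0.690

Required noncentrality: δ = z_{0.05} + z_{0.20} = 1.645 + 0.842 = 2.486.
δ = d·√(n/2) ⇒ d = δ/√(n/2) = 2.486/√(26/2) = 0.6896.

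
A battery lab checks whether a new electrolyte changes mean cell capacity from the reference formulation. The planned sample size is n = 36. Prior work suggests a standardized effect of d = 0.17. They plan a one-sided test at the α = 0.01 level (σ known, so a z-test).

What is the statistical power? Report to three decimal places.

Power ≈ 0.096

Noncentrality parameter: λ = d·√n = 0.17 × √36 = 1.0200
Critical value for a one-sided test at α = 0.01: z_α = 2.326.
Power = P(Z > 2.326 − λ) = Φ(-1.306) = 0.0957.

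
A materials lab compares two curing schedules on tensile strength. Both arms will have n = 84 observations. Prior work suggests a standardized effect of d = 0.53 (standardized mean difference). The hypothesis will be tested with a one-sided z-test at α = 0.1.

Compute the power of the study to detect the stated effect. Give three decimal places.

Power ≈ 0.984

Noncentrality parameter: δ = d·√(n/2) = 0.53 × √(84/2) = 3.4348
One-sided α = 0.1 → critical value z_{0.1} = 1.282.
Power = Φ(δ − 1.282) = Φ(2.153) = 0.9844.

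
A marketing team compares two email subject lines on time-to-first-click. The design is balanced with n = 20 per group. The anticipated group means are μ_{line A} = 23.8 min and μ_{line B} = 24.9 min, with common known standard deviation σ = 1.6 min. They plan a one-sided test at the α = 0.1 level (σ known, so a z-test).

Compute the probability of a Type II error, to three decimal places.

Standardized effect: d = |μ_{line A} − μ_{line B}| / σ = |23.8 − 24.9| / 1.6 = 0.6875
Noncentrality parameter: λ = d·√(n/2) = 0.6875 × √(20/2) = 2.1741
Critical value for a one-sided test at α = 0.1: z_α = 1.282.
Power = P(Z > 1.282 − λ) = Φ(0.893) = 0.8139.
Type II error: β = 1 − power = 1 − 0.8139 = 0.1861.

β ≈ 0.186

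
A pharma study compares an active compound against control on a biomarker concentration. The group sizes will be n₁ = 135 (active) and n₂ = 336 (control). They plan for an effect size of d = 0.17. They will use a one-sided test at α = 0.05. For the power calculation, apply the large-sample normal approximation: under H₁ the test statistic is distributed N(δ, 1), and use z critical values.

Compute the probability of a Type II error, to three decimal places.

Noncentrality parameter: δ = d / √(1/n₁ + 1/n₂) = 0.17 / √(1/135 + 1/336) = 1.6683
One-sided α = 0.05 → critical value z_{0.05} = 1.645.
Power = Φ(δ − 1.645) = Φ(0.023) = 0.5094.
Type II error: β = 1 − power = 1 − 0.5094 = 0.4906.

β ≈ 0.491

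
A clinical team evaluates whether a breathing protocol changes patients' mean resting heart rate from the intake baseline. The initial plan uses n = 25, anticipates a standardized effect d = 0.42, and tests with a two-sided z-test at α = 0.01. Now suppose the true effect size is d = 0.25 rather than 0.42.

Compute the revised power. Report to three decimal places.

Power ≈ 0.093

With d = 0.25: δ = d·√n = 0.25 × √25 = 1.2500. Critical value z_{0.005} = 2.576.
Revised power = Φ(δ − 2.576) + Φ(−δ − 2.576) = Φ(-1.326) + Φ(-3.826) = 0.0924 + 0.0001 = 0.0925.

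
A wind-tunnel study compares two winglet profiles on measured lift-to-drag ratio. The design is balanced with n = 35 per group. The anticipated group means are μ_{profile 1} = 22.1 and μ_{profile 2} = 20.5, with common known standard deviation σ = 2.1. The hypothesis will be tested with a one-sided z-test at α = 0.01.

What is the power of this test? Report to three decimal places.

Power ≈ 0.805

Standardized effect: d = |μ_{profile 1} − μ_{profile 2}| / σ = |22.1 − 20.5| / 2.1 = 0.7619
Noncentrality parameter: δ = d·√(n/2) = 0.7619 × √(35/2) = 3.1873
One-sided α = 0.01 → critical value z_{0.01} = 2.326.
Power = Φ(δ − 2.326) = Φ(0.861) = 0.8054.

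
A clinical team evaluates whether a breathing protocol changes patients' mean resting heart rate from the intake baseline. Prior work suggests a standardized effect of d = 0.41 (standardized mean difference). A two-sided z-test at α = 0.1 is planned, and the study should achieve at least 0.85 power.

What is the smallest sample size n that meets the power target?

Set Φ(δ − 1.645) = 0.85; then δ − 1.645 = Φ⁻¹(0.85) = 1.036, giving δ = 2.681.
(For δ > 0 the lower-tail rejection region contributes negligibly to power, so the one-term inversion is standard.)
δ = d·√n ⇒ n = (δ/d)² = (2.681 / 0.41)² = 42.77.
Round up to the next whole unit.

n = 43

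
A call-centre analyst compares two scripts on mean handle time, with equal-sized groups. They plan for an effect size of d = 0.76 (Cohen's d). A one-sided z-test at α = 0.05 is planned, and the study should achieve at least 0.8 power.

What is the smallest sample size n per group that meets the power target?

n = 22 per group

Set Φ(δ − 1.645) = 0.8; then δ − 1.645 = Φ⁻¹(0.8) = 0.842, giving δ = 2.486.
δ = d·√(n/2) ⇒ n = 2(δ/d)² = 2 × (2.486 / 0.76)² = 21.41.
Rounding up, n = 22 per group.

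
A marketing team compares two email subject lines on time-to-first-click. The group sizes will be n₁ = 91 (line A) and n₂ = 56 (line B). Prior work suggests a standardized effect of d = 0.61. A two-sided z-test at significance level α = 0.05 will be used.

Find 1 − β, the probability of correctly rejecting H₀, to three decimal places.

Power ≈ 0.949

Noncentrality parameter: δ = d / √(1/n₁ + 1/n₂) = 0.61 / √(1/91 + 1/56) = 3.5916
Two-sided α = 0.05 → critical value z_{0.025} = 1.960.
Power = Φ(δ − 1.960) + Φ(−δ − 1.960) = Φ(1.632) + Φ(-5.552) = 0.9486 + 0.0000 = 0.9486.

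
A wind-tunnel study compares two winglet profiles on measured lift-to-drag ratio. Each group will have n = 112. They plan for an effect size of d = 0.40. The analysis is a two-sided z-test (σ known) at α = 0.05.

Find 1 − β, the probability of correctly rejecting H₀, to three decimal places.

Noncentrality parameter: δ = d·√(n/2) = 0.40 × √(112/2) = 2.9933
Two-sided α = 0.05 → critical value z_{0.025} = 1.960.
Power = Φ(δ − 1.960) + Φ(−δ − 1.960) = Φ(1.033) + Φ(-4.953) = 0.8493 + 0.0000 = 0.8493.

Power ≈ 0.849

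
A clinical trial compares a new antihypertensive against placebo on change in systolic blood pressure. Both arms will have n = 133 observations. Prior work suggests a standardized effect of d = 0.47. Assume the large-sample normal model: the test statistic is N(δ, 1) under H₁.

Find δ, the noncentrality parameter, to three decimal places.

δ = d·√(n/2) = 0.47 × √(133/2) = 3.8327

δ ≈ 3.833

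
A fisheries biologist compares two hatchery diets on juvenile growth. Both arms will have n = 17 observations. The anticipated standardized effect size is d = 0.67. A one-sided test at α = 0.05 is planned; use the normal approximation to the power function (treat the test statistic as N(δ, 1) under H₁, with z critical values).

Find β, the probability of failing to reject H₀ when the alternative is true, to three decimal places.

Noncentrality parameter: δ = d·√(n/2) = 0.67 × √(17/2) = 1.9534
One-sided α = 0.05 → critical value z_{0.05} = 1.645.
Power = P(Z > 1.645 − δ) = Φ(0.309) = 0.6212.
Type II error: β = 1 − power = 1 − 0.6212 = 0.3788.

β ≈ 0.379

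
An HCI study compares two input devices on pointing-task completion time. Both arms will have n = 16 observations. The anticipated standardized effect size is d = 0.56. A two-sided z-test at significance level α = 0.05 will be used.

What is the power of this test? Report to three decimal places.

Power ≈ 0.354

Noncentrality parameter: δ = d·√(n/2) = 0.56 × √(16/2) = 1.5839
Critical value for a two-sided test at α = 0.05: z_{α/2} = 1.960.
Power = Φ(δ − 1.960) + Φ(−δ − 1.960) = Φ(-0.376) + Φ(-3.544) = 0.3534 + 0.0002 = 0.3536.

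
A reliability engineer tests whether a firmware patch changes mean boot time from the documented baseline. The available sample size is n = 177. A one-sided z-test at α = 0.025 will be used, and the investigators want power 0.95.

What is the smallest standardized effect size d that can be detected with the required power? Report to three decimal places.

Need Φ(δ − 1.960) = 0.95, so δ = 1.960 + 1.645 = 3.605.
δ = d·√n ⇒ d = δ/√n = 3.605/√177 = 0.2710.

d ≈ 0.271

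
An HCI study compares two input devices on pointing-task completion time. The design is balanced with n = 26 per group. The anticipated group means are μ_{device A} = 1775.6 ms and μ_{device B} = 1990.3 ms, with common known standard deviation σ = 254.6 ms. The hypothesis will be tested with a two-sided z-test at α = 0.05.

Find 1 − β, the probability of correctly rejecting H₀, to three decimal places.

Power ≈ 0.860

Standardized effect: d = |μ_{device A} − μ_{device B}| / σ = |1775.6 − 1990.3| / 254.6 = 0.8433
Noncentrality parameter: δ = d·√(n/2) = 0.8433 × √(26/2) = 3.0405
Critical value for a two-sided test at α = 0.05: z_{α/2} = 1.960.
Power = Φ(δ − 1.960) + Φ(−δ − 1.960) = Φ(1.081) + Φ(-5.000) = 0.8600 + 0.0000 = 0.8600.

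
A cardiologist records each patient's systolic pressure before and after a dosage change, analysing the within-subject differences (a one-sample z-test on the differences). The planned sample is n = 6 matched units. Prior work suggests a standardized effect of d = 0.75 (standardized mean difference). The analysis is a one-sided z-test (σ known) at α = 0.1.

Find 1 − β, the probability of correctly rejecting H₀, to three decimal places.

Noncentrality parameter: λ = d·√n = 0.75 × √6 = 1.8371
Critical value for a one-sided test at α = 0.1: z_α = 1.282.
Power = P(Z > 1.282 − λ) = Φ(0.556) = 0.7107.

Power ≈ 0.711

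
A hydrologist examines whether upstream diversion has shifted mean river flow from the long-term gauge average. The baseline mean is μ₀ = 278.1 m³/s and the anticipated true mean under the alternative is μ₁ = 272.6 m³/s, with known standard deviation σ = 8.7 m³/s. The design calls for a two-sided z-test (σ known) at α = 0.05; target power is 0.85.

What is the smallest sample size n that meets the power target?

n = 23

Standardized effect: d = |μ₁ − μ₀| / σ = |272.6 − 278.1| / 8.7 = 0.6322
For power 0.85 need Φ(δ − z_{0.025}) = 0.85, so δ = z_{0.025} + z_{0.15} = 1.960 + 1.036 = 2.996.
(Ignoring the negligible lower-tail rejection probability gives the usual closed-form inversion.)
δ = d·√n ⇒ n = (δ/d)² = (2.996 / 0.6322)² = 22.47.
Round up to the next whole unit.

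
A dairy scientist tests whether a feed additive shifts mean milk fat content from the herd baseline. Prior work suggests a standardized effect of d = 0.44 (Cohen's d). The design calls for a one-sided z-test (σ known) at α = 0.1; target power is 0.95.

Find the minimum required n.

For power 0.95 need Φ(δ − z_{0.1}) = 0.95, so δ = z_{0.1} + z_{0.05} = 1.282 + 1.645 = 2.926.
δ = d·√n ⇒ n = (δ/d)² = (2.926 / 0.44)² = 44.23.
Rounding up, n = 45.

n = 45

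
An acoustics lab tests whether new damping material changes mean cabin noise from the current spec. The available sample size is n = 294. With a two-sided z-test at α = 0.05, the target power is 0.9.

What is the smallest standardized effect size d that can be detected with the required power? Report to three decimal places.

Need Φ(δ − 1.960) = 0.9, so δ = 1.960 + 1.282 = 3.242.
(Lower-tail contribution to power is negligible for δ > 0.)
δ = d·√n ⇒ d = δ/√n = 3.242/√294 = 0.1890.

d ≈ 0.189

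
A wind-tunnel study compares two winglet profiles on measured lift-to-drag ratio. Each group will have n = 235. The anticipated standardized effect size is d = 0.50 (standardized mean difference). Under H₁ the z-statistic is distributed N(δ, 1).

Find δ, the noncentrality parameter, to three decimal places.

The noncentrality parameter scales effect size by the design's sample-size factor: δ = d·√(n/2) = 0.50 × √(235/2) = 5.4199

δ ≈ 5.420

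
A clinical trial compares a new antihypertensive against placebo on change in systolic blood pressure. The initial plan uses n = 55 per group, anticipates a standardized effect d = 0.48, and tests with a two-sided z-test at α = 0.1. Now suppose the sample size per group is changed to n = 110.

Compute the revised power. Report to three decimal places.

Power ≈ 0.972

With n = 110 per group: δ = d·√(n/2) = 0.48 × √(110/2) = 3.5598. Critical value z_{0.05} = 1.645.
Revised power = Φ(δ − 1.645) + Φ(−δ − 1.645) = Φ(1.915) + Φ(-5.205) = 0.9722 + 0.0000 = 0.9722.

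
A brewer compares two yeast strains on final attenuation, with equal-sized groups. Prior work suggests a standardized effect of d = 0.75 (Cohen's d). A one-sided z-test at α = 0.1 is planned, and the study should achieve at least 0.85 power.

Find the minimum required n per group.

Set Φ(δ − 1.282) = 0.85; then δ − 1.282 = Φ⁻¹(0.85) = 1.036, giving δ = 2.318.
δ = d·√(n/2) ⇒ n = 2(δ/d)² = 2 × (2.318 / 0.75)² = 19.10.
Round up to the next whole unit.

n = 20 per group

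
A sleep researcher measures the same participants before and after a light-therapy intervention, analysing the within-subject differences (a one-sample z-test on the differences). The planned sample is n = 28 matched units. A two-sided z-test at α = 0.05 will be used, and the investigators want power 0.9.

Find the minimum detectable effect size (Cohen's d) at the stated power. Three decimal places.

d ≈ 0.613

Need Φ(δ − 1.960) = 0.9, so δ = 1.960 + 1.282 = 3.242.
(The second rejection-region term Φ(−δ − z_{α/2}) is negligible and dropped.)
δ = d·√n ⇒ d = δ/√n = 3.242/√28 = 0.6126.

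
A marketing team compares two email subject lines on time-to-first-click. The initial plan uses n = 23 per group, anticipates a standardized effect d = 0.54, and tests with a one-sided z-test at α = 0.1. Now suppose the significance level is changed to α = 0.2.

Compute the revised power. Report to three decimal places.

δ = d·√(n/2) = 0.54 × √(23/2) = 1.8312 (unchanged). New critical value: z_{0.2} = 0.842.
Revised power = P(Z > 0.842 − δ) = Φ(0.990) = 0.8388.

Power ≈ 0.839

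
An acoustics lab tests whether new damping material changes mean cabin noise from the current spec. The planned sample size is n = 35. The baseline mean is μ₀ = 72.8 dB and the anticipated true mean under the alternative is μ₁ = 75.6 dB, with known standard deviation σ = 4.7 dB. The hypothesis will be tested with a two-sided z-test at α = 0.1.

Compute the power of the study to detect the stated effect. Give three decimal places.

Power ≈ 0.970

Standardized effect: d = |μ₁ − μ₀| / σ = |75.6 − 72.8| / 4.7 = 0.5957
Noncentrality parameter: δ = d·√n = 0.5957 × √35 = 3.5245
Critical value for a two-sided test at α = 0.1: z_{α/2} = 1.645.
Power = Φ(δ − 1.645) + Φ(−δ − 1.645) = Φ(1.880) + Φ(-5.169) = 0.9699 + 0.0000 = 0.9699.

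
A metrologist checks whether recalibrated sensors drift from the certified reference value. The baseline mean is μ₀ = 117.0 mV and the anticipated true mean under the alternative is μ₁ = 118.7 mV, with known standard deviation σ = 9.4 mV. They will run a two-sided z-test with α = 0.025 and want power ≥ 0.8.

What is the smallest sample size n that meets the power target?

Standardized effect: d = |μ₁ − μ₀| / σ = |118.7 − 117.0| / 9.4 = 0.1809
For power 0.8 need Φ(δ − z_{0.0125}) = 0.8, so δ = z_{0.0125} + z_{0.20} = 2.241 + 0.842 = 3.083.
(For δ > 0 the lower-tail rejection region contributes negligibly to power, so the one-term inversion is standard.)
δ = d·√n ⇒ n = (δ/d)² = (3.083 / 0.1809)² = 290.61.
Rounding up, n = 291.

n = 291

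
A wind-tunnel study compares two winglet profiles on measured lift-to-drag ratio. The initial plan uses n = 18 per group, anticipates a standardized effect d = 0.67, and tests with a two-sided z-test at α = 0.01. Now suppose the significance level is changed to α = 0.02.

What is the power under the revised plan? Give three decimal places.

Power ≈ 0.376

δ = d·√(n/2) = 0.67 × √(18/2) = 2.0100 (unchanged). New critical value: z_{0.01} = 2.326.
Revised power = Φ(δ − 2.326) + Φ(−δ − 2.326) = Φ(-0.316) + Φ(-4.336) = 0.3759 + 0.0000 = 0.3759.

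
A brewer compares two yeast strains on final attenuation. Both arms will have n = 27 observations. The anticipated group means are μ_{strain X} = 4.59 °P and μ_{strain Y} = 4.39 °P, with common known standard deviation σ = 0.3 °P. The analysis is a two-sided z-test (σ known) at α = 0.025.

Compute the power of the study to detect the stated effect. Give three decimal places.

Power ≈ 0.582

Standardized effect: d = |μ_{strain X} − μ_{strain Y}| / σ = |4.59 − 4.39| / 0.3 = 0.6667
Noncentrality parameter: δ = d·√(n/2) = 0.6667 × √(27/2) = 2.4495
Two-sided α = 0.025 → critical value z_{0.0125} = 2.241.
Power = Φ(δ − 2.241) + Φ(−δ − 2.241) = Φ(0.208) + Φ(-4.691) = 0.5824 + 0.0000 = 0.5824.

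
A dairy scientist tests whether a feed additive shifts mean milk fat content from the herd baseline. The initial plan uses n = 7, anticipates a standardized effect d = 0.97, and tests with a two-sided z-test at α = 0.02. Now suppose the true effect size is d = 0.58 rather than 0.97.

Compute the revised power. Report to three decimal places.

Power ≈ 0.214

With d = 0.58: δ = d·√n = 0.58 × √7 = 1.5345. Critical value z_{0.01} = 2.326.
Revised power = Φ(δ − 2.326) + Φ(−δ − 2.326) = Φ(-0.792) + Φ(-3.861) = 0.2142 + 0.0001 = 0.2143.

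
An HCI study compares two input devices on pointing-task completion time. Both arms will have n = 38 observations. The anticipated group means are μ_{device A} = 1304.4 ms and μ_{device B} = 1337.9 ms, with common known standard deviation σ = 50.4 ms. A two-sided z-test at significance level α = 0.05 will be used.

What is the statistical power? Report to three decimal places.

Power ≈ 0.826

Standardized effect: d = |μ_{device A} − μ_{device B}| / σ = |1304.4 − 1337.9| / 50.4 = 0.6647
Noncentrality parameter: δ = d·√(n/2) = 0.6647 × √(38/2) = 2.8973
Critical value for a two-sided test at α = 0.05: z_{α/2} = 1.960.
Power = Φ(δ − 1.960) + Φ(−δ − 1.960) = Φ(0.937) + Φ(-4.857) = 0.8257 + 0.0000 = 0.8257.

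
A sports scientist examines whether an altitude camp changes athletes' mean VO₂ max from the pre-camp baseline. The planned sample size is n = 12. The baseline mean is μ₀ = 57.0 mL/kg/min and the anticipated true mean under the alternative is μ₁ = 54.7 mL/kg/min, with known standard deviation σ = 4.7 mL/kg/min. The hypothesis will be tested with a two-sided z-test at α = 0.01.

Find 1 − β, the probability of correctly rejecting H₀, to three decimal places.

Standardized effect: d = |μ₁ − μ₀| / σ = |54.7 − 57.0| / 4.7 = 0.4894
Noncentrality parameter: δ = d·√n = 0.4894 × √12 = 1.6952
Two-sided α = 0.01 → critical value z_{0.005} = 2.576.
Power = Φ(δ − 2.576) + Φ(−δ − 2.576) = Φ(-0.881) + Φ(-4.271) = 0.1893 + 0.0000 = 0.1893.

Power ≈ 0.189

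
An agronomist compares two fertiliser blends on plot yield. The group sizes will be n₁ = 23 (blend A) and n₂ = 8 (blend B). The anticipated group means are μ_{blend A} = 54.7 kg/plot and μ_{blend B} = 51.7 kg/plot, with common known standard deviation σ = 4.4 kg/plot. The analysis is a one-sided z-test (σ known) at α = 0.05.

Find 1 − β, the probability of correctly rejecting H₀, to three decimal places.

Standardized effect: d = |μ_{blend A} − μ_{blend B}| / σ = |54.7 − 51.7| / 4.4 = 0.6818
Noncentrality parameter: δ = d / √(1/n₁ + 1/n₂) = 0.6818 / √(1/23 + 1/8) = 1.6611
Critical value for a one-sided test at α = 0.05: z_α = 1.645.
Power = P(Z > 1.645 − δ) = Φ(0.016) = 0.5065.

Power ≈ 0.506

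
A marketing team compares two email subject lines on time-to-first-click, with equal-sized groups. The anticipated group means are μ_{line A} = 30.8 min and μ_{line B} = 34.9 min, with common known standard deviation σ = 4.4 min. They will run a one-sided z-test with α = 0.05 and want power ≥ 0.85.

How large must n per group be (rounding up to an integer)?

n = 17 per group

Standardized effect: d = |μ_{line A} − μ_{line B}| / σ = |30.8 − 34.9| / 4.4 = 0.9318
For power 0.85 need Φ(δ − z_{0.05}) = 0.85, so δ = z_{0.05} + z_{0.15} = 1.645 + 1.036 = 2.681.
δ = d·√(n/2) ⇒ n = 2(δ/d)² = 2 × (2.681 / 0.9318)² = 16.56.
Round up to the next whole unit.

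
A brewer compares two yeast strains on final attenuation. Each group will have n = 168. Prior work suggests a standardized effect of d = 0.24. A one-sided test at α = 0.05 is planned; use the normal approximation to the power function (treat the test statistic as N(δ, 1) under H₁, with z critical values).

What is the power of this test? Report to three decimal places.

Noncentrality parameter: δ = d·√(n/2) = 0.24 × √(168/2) = 2.1996
Critical value for a one-sided test at α = 0.05: z_α = 1.645.
Power = Φ(δ − 1.645) = Φ(0.555) = 0.7105.

Power ≈ 0.710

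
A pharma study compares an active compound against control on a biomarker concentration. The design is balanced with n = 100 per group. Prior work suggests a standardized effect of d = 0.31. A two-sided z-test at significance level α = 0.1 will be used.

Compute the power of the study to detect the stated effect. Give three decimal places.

Power ≈ 0.708

Noncentrality parameter: δ = d·√(n/2) = 0.31 × √(100/2) = 2.1920
Critical value for a two-sided test at α = 0.1: z_{α/2} = 1.645.
Power = Φ(δ − 1.645) + Φ(−δ − 1.645) = Φ(0.547) + Φ(-3.837) = 0.7079 + 0.0001 = 0.7079.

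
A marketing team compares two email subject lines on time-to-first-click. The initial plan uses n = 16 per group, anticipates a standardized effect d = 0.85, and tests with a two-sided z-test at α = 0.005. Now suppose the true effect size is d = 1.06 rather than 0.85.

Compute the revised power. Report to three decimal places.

With d = 1.06: δ = d·√(n/2) = 1.06 × √(16/2) = 2.9981. Critical value z_{0.0025} = 2.807.
Revised power = Φ(δ − 2.807) + Φ(−δ − 2.807) = Φ(0.191) + Φ(-5.805) = 0.5758 + 0.0000 = 0.5758.

Power ≈ 0.576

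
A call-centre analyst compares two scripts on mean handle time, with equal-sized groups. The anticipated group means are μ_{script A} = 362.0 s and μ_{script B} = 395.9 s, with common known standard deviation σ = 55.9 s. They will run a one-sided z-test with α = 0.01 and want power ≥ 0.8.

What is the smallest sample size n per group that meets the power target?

n = 55 per group

Standardized effect: d = |μ_{script A} − μ_{script B}| / σ = |362.0 − 395.9| / 55.9 = 0.6064
For power 0.8 need Φ(δ − z_{0.01}) = 0.8, so δ = z_{0.01} + z_{0.20} = 2.326 + 0.842 = 3.168.
δ = d·√(n/2) ⇒ n = 2(δ/d)² = 2 × (3.168 / 0.6064)² = 54.58.
Rounding up, n = 55 per group.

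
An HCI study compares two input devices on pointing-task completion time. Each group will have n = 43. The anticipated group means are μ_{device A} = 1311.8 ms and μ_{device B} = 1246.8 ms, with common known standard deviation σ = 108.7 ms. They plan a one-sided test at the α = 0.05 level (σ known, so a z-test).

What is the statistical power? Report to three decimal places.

Standardized effect: d = |μ_{device A} − μ_{device B}| / σ = |1311.8 − 1246.8| / 108.7 = 0.5980
Noncentrality parameter: λ = d·√(n/2) = 0.5980 × √(43/2) = 2.7727
One-sided α = 0.05 → critical value z_{0.05} = 1.645.
Power = Φ(λ − 1.645) = Φ(1.128) = 0.8703.

Power ≈ 0.870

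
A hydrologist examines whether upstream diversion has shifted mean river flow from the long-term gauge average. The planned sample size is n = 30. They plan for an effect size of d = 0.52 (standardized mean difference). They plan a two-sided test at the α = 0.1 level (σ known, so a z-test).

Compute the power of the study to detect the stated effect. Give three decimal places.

Noncentrality parameter: δ = d·√n = 0.52 × √30 = 2.8482
Two-sided α = 0.1 → critical value z_{0.05} = 1.645.
Power = Φ(δ − 1.645) + Φ(−δ − 1.645) = Φ(1.203) + Φ(-4.493) = 0.8856 + 0.0000 = 0.8856.

Power ≈ 0.886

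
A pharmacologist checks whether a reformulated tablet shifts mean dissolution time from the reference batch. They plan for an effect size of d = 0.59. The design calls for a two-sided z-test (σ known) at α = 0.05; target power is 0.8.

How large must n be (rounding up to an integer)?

n = 23

Set Φ(δ − 1.960) = 0.8; then δ − 1.960 = Φ⁻¹(0.8) = 0.842, giving δ = 2.802.
(The Φ(−δ − z_{α/2}) term is vanishingly small for δ > 0 and is dropped in the standard sample-size formula.)
δ = d·√n ⇒ n = (δ/d)² = (2.802 / 0.59)² = 22.55.
Round up to the next whole unit.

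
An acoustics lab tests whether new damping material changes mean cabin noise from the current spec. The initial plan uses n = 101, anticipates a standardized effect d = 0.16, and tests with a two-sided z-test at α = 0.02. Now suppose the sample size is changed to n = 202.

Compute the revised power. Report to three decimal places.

With n = 202: δ = d·√n = 0.16 × √202 = 2.2740. Critical value z_{0.01} = 2.326.
Revised power = Φ(δ − 2.326) + Φ(−δ − 2.326) = Φ(-0.052) + Φ(-4.600) = 0.4791 + 0.0000 = 0.4791.

Power ≈ 0.479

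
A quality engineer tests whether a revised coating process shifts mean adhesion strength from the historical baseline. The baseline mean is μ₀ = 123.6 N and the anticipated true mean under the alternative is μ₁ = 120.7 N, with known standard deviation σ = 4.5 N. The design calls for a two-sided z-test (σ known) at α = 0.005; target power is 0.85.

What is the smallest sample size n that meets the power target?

Standardized effect: d = |μ₁ − μ₀| / σ = |120.7 − 123.6| / 4.5 = 0.6444
For power 0.85 need Φ(δ − z_{0.0025}) = 0.85, so δ = z_{0.0025} + z_{0.15} = 2.807 + 1.036 = 3.843.
(Ignoring the negligible lower-tail rejection probability gives the usual closed-form inversion.)
δ = d·√n ⇒ n = (δ/d)² = (3.843 / 0.6444)² = 35.57.
Rounding up, n = 36.

n = 36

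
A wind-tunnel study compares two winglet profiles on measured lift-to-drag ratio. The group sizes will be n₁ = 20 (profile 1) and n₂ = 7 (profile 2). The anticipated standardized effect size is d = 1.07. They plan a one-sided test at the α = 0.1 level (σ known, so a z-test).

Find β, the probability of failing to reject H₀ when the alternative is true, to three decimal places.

Noncentrality parameter: λ = d / √(1/n₁ + 1/n₂) = 1.07 / √(1/20 + 1/7) = 2.4365
One-sided α = 0.1 → critical value z_{0.1} = 1.282.
Power = Φ(λ − 1.282) = Φ(1.155) = 0.8759.
Type II error: β = 1 − power = 1 − 0.8759 = 0.1241.

β ≈ 0.124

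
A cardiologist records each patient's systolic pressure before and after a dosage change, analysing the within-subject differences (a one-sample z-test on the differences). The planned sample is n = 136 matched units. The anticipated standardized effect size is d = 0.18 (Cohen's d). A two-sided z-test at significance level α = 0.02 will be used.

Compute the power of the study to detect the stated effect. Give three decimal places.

Noncentrality parameter: δ = d·√n = 0.18 × √136 = 2.0991
Critical value for a two-sided test at α = 0.02: z_{α/2} = 2.326.
Power = Φ(δ − 2.326) + Φ(−δ − 2.326) = Φ(-0.227) + Φ(-4.425) = 0.4101 + 0.0000 = 0.4101.

Power ≈ 0.410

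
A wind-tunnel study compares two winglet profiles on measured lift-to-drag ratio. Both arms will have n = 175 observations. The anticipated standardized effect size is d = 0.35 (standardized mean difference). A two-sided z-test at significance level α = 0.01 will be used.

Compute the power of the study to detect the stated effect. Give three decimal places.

Noncentrality parameter: λ = d·√(n/2) = 0.35 × √(175/2) = 3.2740
Critical value for a two-sided test at α = 0.01: z_{α/2} = 2.576.
Power = Φ(λ − 2.576) + Φ(−λ − 2.576) = Φ(0.698) + Φ(-5.850) = 0.7574 + 0.0000 = 0.7574.

Power ≈ 0.757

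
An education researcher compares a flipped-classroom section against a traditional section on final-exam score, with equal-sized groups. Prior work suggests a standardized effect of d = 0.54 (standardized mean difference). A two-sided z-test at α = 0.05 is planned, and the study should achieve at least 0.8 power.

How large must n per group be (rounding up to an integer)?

n = 54 per group

Set Φ(δ − 1.960) = 0.8; then δ − 1.960 = Φ⁻¹(0.8) = 0.842, giving δ = 2.802.
(Ignoring the negligible lower-tail rejection probability gives the usual closed-form inversion.)
δ = d·√(n/2) ⇒ n = 2(δ/d)² = 2 × (2.802 / 0.54)² = 53.83.
Round up to the next whole unit.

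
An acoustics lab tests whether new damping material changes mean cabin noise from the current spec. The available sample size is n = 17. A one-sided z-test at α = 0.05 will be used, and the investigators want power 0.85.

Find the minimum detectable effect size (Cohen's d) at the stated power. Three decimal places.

Need Φ(δ − 1.645) = 0.85, so δ = 1.645 + 1.036 = 2.681.
δ = d·√n ⇒ d = δ/√n = 2.681/√17 = 0.6503.

d ≈ 0.650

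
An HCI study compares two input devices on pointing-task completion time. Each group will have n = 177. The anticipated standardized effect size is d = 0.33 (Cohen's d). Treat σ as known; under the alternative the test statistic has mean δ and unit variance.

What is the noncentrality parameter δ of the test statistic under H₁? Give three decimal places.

The noncentrality parameter scales effect size by the design's sample-size factor: δ = d·√(n/2) = 0.33 × √(177/2) = 3.1045

δ ≈ 3.104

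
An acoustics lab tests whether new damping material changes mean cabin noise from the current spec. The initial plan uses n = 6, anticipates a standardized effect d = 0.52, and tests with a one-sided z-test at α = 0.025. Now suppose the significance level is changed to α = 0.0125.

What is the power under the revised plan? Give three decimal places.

δ = d·√n = 0.52 × √6 = 1.2737 (unchanged). New critical value: z_{0.0125} = 2.241.
Revised power = P(Z > 2.241 − δ) = Φ(-0.968) = 0.1666.

Power ≈ 0.167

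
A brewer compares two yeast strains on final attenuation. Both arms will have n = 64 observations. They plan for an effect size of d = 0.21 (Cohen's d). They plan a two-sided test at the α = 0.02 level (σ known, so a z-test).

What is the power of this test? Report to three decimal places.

Power ≈ 0.128

Noncentrality parameter: δ = d·√(n/2) = 0.21 × √(64/2) = 1.1879
Two-sided α = 0.02 → critical value z_{0.01} = 2.326.
Power = Φ(δ − 2.326) + Φ(−δ − 2.326) = Φ(-1.138) + Φ(-3.514) = 0.1275 + 0.0002 = 0.1277.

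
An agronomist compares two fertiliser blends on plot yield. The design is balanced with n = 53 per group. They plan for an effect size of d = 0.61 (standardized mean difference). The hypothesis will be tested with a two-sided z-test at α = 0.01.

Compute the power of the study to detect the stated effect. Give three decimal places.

Power ≈ 0.714

Noncentrality parameter: δ = d·√(n/2) = 0.61 × √(53/2) = 3.1402
Two-sided α = 0.01 → critical value z_{0.005} = 2.576.
Power = Φ(δ − 2.576) + Φ(−δ − 2.576) = Φ(0.564) + Φ(-5.716) = 0.7137 + 0.0000 = 0.7137.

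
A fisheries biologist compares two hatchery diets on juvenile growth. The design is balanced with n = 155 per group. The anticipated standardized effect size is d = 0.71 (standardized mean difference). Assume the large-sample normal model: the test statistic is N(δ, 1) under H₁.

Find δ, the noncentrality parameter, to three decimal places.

δ ≈ 6.250

The noncentrality parameter scales effect size by the design's sample-size factor: δ = d·√(n/2) = 0.71 × √(155/2) = 6.2504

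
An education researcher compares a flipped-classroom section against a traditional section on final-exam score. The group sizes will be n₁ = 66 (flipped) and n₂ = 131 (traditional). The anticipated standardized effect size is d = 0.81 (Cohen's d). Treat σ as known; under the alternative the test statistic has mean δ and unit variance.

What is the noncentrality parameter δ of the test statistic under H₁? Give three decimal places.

δ ≈ 5.366

δ = d / √(1/n₁ + 1/n₂) = 0.81 / √(1/66 + 1/131) = 5.3661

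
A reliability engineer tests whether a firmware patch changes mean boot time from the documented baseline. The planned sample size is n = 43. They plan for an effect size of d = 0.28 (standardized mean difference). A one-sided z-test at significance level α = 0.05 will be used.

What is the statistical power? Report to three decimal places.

Noncentrality parameter: δ = d·√n = 0.28 × √43 = 1.8361
Critical value for a one-sided test at α = 0.05: z_α = 1.645.
Power = P(Z > 1.645 − δ) = Φ(0.191) = 0.5758.

Power ≈ 0.576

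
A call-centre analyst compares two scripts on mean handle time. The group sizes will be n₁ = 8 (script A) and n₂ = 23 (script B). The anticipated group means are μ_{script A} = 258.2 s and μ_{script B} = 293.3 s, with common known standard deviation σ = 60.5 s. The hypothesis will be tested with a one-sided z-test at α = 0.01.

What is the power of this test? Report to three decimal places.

Power ≈ 0.181

Standardized effect: d = |μ_{script A} − μ_{script B}| / σ = |258.2 − 293.3| / 60.5 = 0.5802
Noncentrality parameter: δ = d / √(1/n₁ + 1/n₂) = 0.5802 / √(1/8 + 1/23) = 1.4134
One-sided α = 0.01 → critical value z_{0.01} = 2.326.
Power = P(Z > 2.326 − δ) = Φ(-0.913) = 0.1806.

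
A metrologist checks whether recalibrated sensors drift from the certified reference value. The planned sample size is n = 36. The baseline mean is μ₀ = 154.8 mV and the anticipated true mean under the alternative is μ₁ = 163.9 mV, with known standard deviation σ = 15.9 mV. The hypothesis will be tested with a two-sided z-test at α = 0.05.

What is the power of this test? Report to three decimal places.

Power ≈ 0.930

Standardized effect: d = |μ₁ − μ₀| / σ = |163.9 − 154.8| / 15.9 = 0.5723
Noncentrality parameter: δ = d·√n = 0.5723 × √36 = 3.4340
Critical value for a two-sided test at α = 0.05: z_{α/2} = 1.960.
Power = Φ(δ − 1.960) + Φ(−δ − 1.960) = Φ(1.474) + Φ(-5.394) = 0.9298 + 0.0000 = 0.9298.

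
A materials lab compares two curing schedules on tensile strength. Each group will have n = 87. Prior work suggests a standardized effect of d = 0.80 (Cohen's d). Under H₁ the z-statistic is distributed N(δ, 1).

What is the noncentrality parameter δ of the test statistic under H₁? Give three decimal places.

The noncentrality parameter scales effect size by the design's sample-size factor: δ = d·√(n/2) = 0.80 × √(87/2) = 5.2764

δ ≈ 5.276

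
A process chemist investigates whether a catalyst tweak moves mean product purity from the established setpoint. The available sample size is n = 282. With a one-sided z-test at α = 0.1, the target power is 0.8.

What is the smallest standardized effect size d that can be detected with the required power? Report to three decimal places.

Need Φ(δ − 1.282) = 0.8, so δ = 1.282 + 0.842 = 2.123.
δ = d·√n ⇒ d = δ/√n = 2.123/√282 = 0.1264.

d ≈ 0.126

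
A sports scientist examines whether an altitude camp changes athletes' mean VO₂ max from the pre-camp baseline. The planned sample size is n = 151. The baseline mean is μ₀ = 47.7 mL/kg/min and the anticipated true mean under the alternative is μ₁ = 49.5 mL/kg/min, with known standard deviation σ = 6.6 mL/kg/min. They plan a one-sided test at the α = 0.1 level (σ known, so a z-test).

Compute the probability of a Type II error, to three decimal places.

Standardized effect: d = |μ₁ − μ₀| / σ = |49.5 − 47.7| / 6.6 = 0.2727
Noncentrality parameter: δ = d·√n = 0.2727 × √151 = 3.3513
One-sided α = 0.1 → critical value z_{0.1} = 1.282.
Power = P(Z > 1.282 − δ) = Φ(2.070) = 0.9808.
Type II error: β = 1 − power = 1 − 0.9808 = 0.0192.

β ≈ 0.019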